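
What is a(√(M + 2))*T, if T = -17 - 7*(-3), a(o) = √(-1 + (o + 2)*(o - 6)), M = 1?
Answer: 4*√(-10 - 4*√3) ≈ 16.458*I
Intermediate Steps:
a(o) = √(-1 + (-6 + o)*(2 + o)) (a(o) = √(-1 + (2 + o)*(-6 + o)) = √(-1 + (-6 + o)*(2 + o)))
T = 4 (T = -17 - 1*(-21) = -17 + 21 = 4)
a(√(M + 2))*T = √(-13 + (√(1 + 2))² - 4*√(1 + 2))*4 = √(-13 + (√3)² - 4*√3)*4 = √(-13 + 3 - 4*√3)*4 = √(-10 - 4*√3)*4 = 4*√(-10 - 4*√3)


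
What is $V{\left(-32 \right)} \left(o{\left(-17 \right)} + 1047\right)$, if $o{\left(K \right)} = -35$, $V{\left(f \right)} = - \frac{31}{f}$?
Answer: $\frac{7843}{8} \approx 980.38$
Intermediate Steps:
$V{\left(-32 \right)} \left(o{\left(-17 \right)} + 1047\right) = - \frac{31}{-32} \left(-35 + 1047\right) = \left(-31\right) \left(- \frac{1}{32}\right) 1012 = \frac{31}{32} \cdot 1012 = \frac{7843}{8}$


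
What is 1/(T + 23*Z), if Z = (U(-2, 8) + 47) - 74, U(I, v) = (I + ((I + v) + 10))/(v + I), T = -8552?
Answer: -3/27358 ≈ -0.00010966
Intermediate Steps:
U(I, v) = (10 + v + 2*I)/(I + v) (U(I, v) = (I + (10 + I + v))/(I + v) = (10 + v + 2*I)/(I + v))
Z = -74/3 (Z = ((10 + 8 + 2*(-2))/(-2 + 8) + 47) - 74 = ((10 + 8 - 4)/6 + 47) - 74 = ((1/6)*14 + 47) - 74 = (7/3 + 47) - 74 = 148/3 - 74 = -74/3 ≈ -24.667)
1/(T + 23*Z) = 1/(-8552 + 23*(-74/3)) = 1/(-8552 - 1702/3) = 1/(-27358/3) = -3/27358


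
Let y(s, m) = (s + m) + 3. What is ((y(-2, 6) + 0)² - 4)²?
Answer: 2025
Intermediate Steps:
y(s, m) = 3 + m + s (y(s, m) = (m + s) + 3 = 3 + m + s)
((y(-2, 6) + 0)² - 4)² = (((3 + 6 - 2) + 0)² - 4)² = ((7 + 0)² - 4)² = (7² - 4)² = (49 - 4)² = 45² = 2025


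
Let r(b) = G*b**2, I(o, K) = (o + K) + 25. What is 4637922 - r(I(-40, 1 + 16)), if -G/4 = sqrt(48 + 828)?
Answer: 4637922 + 32*sqrt(219) ≈ 4.6384e+6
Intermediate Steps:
G = -8*sqrt(219) (G = -4*sqrt(48 + 828) = -8*sqrt(219) ≈ -118.39)
I(o, K) = 25 + K + o (I(o, K) = (K + o) + 25 = 25 + K + o)
r(b) = -8*sqrt(219)*b**2 (r(b) = (-8*sqrt(219))*b**2 = -8*sqrt(219)*b**2)
4637922 - r(I(-40, 1 + 16)) = 4637922 - (-8)*sqrt(219)*(25 + (1 + 16) - 40)**2 = 4637922 - (-8)*sqrt(219)*(25 + 17 - 40)**2 = 4637922 - (-8)*sqrt(219)*2**2 = 4637922 - (-8)*sqrt(219)*4 = 4637922 - (-32)*sqrt(219) = 4637922 + 32*sqrt(219)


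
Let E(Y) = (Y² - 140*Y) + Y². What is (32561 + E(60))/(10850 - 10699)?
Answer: 31361/151 ≈ 207.69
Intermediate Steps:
E(Y) = -140*Y + 2*Y²
(32561 + E(60))/(10850 - 10699) = (32561 + 2*60*(-70 + 60))/(10850 - 10699) = (32561 + 2*60*(-10))/151 = (32561 - 1200)*(1/151) = 31361*(1/151) = 31361/151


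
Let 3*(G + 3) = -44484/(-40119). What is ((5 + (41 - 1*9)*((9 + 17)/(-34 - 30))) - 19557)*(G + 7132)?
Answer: -130140546445/933 ≈ -1.3949e+8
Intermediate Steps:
G = -105529/40119 (G = -3 + (-44484/(-40119))/3 = -3 + (-44484*(-1/40119))/3 = -3 + (1/3)*(14828/13373) = -3 + 14828/40119 = -105529/40119 ≈ -2.6304)
((5 + (41 - 1*9)*((9 + 17)/(-34 - 30))) - 19557)*(G + 7132) = ((5 + (41 - 1*9)*((9 + 17)/(-34 - 30))) - 19557)*(-105529/40119 + 7132) = ((5 + (41 - 9)*(26/(-64))) - 19557)*(286023179/40119) = ((5 + 32*(26*(-1/64))) - 19557)*(286023179/40119) = ((5 + 32*(-13/32)) - 19557)*(286023179/40119) = ((5 - 13) - 19557)*(286023179/40119) = (-8 - 19557)*(286023179/40119) = -19565*286023179/40119 = -130140546445/933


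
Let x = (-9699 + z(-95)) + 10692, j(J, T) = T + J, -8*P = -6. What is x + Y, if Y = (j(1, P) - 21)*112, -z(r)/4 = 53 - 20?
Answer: -1295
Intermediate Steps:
P = ¾ (P = -⅛*(-6) = ¾ ≈ 0.75000)
j(J, T) = J + T
z(r) = -132 (z(r) = -4*(53 - 20) = -4*33 = -132)
Y = -2156 (Y = ((1 + ¾) - 21)*112 = (7/4 - 21)*112 = -77/4*112 = -2156)
x = 861 (x = (-9699 - 132) + 10692 = -9831 + 10692 = 861)
x + Y = 861 - 2156 = -1295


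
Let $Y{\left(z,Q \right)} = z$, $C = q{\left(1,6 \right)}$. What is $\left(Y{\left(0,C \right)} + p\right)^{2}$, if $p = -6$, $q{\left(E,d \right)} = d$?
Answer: $36$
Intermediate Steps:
$C = 6$
$\left(Y{\left(0,C \right)} + p\right)^{2} = \left(0 - 6\right)^{2} = \left(-6\right)^{2} = 36$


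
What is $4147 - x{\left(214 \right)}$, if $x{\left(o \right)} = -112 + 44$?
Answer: $4215$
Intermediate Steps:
$x{\left(o \right)} = -68$
$4147 - x{\left(214 \right)} = 4147 - -68 = 4147 + 68 = 4215$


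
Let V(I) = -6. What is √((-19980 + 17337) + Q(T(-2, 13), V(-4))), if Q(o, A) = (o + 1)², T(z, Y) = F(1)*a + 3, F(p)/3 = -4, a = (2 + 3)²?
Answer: √84973 ≈ 291.50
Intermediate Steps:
a = 25 (a = 5² = 25)
F(p) = -12 (F(p) = 3*(-4) = -12)
T(z, Y) = -297 (T(z, Y) = -12*25 + 3 = -300 + 3 = -297)
Q(o, A) = (1 + o)²
√((-19980 + 17337) + Q(T(-2, 13), V(-4))) = √((-19980 + 17337) + (1 - 297)²) = √(-2643 + (-296)²) = √(-2643 + 87616) = √84973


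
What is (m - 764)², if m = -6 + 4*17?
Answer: 492804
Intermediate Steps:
m = 62 (m = -6 + 68 = 62)
(m - 764)² = (62 - 764)² = (-702)² = 492804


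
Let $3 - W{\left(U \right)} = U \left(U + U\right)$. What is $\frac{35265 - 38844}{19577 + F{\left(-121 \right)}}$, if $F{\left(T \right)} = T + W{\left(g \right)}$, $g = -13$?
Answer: $- \frac{3579}{19121} \approx -0.18718$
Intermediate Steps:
$W{\left(U \right)} = 3 - 2 U^{2}$ ($W{\left(U \right)} = 3 - U \left(U + U\right) = 3 - U 2 U = 3 - 2 U^{2}$)
$F{\left(T \right)} = -335 + T$ ($F{\left(T \right)} = T + \left(3 - 2 \left(-13\right)^{2}\right) = T + \left(3 - 338\right) = T - 335 = -335 + T$)
$\frac{35265 - 38844}{19577 + F{\left(-121 \right)}} = \frac{35265 - 38844}{19577 - 456} = - \frac{3579}{19577 - 456} = - \frac{3579}{19121}$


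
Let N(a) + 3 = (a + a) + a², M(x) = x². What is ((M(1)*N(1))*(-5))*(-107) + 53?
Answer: 53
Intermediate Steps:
N(a) = -3 + a² + 2*a (N(a) = -3 + ((a + a) + a²) = -3 + (2*a + a²) = -3 + (a² + 2*a) = -3 + a² + 2*a)
((M(1)*N(1))*(-5))*(-107) + 53 = ((1²*(-3 + 1² + 2*1))*(-5))*(-107) + 53 = ((1*(-3 + 1 + 2))*(-5))*(-107) + 53 = ((1*0)*(-5))*(-107) + 53 = (0*(-5))*(-107) + 53 = 0*(-107) + 53 = 0 + 53 = 53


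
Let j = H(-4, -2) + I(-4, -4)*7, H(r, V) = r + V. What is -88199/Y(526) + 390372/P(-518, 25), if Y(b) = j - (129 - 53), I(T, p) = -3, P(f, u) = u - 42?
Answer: -38708933/1751 ≈ -22107.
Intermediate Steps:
P(f, u) = -42 + u
H(r, V) = V + r
j = -27 (j = (-2 - 4) - 3*7 = -6 - 21 = -27)
Y(b) = -103 (Y(b) = -27 - (129 - 53) = -27 - 1*76 = -27 - 76 = -103)
-88199/Y(526) + 390372/P(-518, 25) = -88199/(-103) + 390372/(-42 + 25) = -88199*(-1/103) + 390372/(-17) = 88199/103 + 390372*(-1/17) = 88199/103 - 390372/17 = -38708933/1751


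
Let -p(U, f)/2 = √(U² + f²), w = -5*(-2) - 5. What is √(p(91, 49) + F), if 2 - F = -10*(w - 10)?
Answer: √(-48 - 14*√218) ≈ 15.96*I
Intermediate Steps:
w = 5 (w = 10 - 5 = 5)
p(U, f) = -2*√(U² + f²)
F = -48 (F = 2 - (-10)*(5 - 10) = 2 - (-10)*(-5) = 2 - 1*50 = 2 - 50 = -48)
√(p(91, 49) + F) = √(-2*√(91² + 49²) - 48) = √(-2*√(8281 + 2401) - 48) = √(-14*√218 - 48) = √(-48 - 14*√218)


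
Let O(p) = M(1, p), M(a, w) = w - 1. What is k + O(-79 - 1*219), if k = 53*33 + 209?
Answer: 1659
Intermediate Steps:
M(a, w) = -1 + w
O(p) = -1 + p
k = 1958 (k = 1749 + 209 = 1958)
k + O(-79 - 1*219) = 1958 + (-1 + (-79 - 1*219)) = 1958 + (-1 + (-79 - 219)) = 1958 + (-1 - 298) = 1958 - 299 = 1659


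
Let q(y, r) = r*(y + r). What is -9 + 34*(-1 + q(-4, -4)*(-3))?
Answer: -3307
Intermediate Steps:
q(y, r) = r*(r + y)
-9 + 34*(-1 + q(-4, -4)*(-3)) = -9 + 34*(-1 - 4*(-4 - 4)*(-3)) = -9 + 34*(-1 - 4*(-8)*(-3)) = -9 + 34*(-1 + 32*(-3)) = -9 + 34*(-1 - 96) = -9 + 34*(-97) = -9 - 3298 = -3307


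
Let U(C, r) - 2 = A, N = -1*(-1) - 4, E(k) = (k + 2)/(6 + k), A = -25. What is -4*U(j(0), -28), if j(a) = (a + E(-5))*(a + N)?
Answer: 92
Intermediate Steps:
E(k) = (2 + k)/(6 + k)
N = -3 (N = 1 - 4 = -3)
j(a) = (-3 + a)² (j(a) = (a + (2 - 5)/(6 - 5))*(a - 3) = (a - 3/1)*(-3 + a) = (a + 1*(-3))*(-3 + a) = (a - 3)*(-3 + a) = (-3 + a)*(-3 + a) = (-3 + a)²)
U(C, r) = -23 (U(C, r) = 2 - 25 = -23)
-4*U(j(0), -28) = -4*(-23) = 92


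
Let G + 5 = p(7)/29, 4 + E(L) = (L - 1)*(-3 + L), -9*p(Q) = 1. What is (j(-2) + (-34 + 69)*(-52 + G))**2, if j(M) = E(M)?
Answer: 268177943881/68121 ≈ 3.9368e+6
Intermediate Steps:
p(Q) = -1/9 (p(Q) = -1/9*1 = -1/9)
E(L) = -4 + (-1 + L)*(-3 + L) (E(L) = -4 + (L - 1)*(-3 + L) = -4 + (-1 + L)*(-3 + L))
G = -1306/261 (G = -5 - 1/9/29 = -5 - 1/9*1/29 = -5 - 1/261 = -1306/261 ≈ -5.0038)
j(M) = -1 + M**2 - 4*M
(j(-2) + (-34 + 69)*(-52 + G))**2 = ((-1 + (-2)**2 - 4*(-2)) + (-34 + 69)*(-52 - 1306/261))**2 = ((-1 + 4 + 8) + 35*(-14878/261))**2 = (11 - 520730/261)**2 = (-517859/261)**2 = 268177943881/68121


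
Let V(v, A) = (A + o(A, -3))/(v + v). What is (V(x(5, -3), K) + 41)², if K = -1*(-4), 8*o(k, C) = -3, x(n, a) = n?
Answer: 10949481/6400 ≈ 1710.9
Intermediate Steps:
o(k, C) = -3/8 (o(k, C) = (⅛)*(-3) = -3/8)
K = 4
V(v, A) = (-3/8 + A)/(2*v) (V(v, A) = (A - 3/8)/(v + v) = (-3/8 + A)/((2*v)) = (-3/8 + A)*(1/(2*v)) = (-3/8 + A)/(2*v))
(V(x(5, -3), K) + 41)² = ((1/16)*(-3 + 8*4)/5 + 41)² = ((1/16)*(⅕)*(-3 + 32) + 41)² = ((1/16)*(⅕)*29 + 41)² = (29/80 + 41)² = (3309/80)² = 10949481/6400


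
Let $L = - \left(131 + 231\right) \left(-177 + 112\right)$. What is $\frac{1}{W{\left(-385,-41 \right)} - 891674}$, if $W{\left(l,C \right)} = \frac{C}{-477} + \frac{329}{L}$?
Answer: $- \frac{11223810}{10007978436277} \approx -1.1215 \cdot 10^{-6}$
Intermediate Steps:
$L = 23530$ ($L = - 362 \left(-65\right) = \left(-1\right) \left(-23530\right) = 23530$)
$W{\left(l,C \right)} = \frac{329}{23530} - \frac{C}{477}$ ($W{\left(l,C \right)} = \frac{C}{-477} + \frac{329}{23530} = C \left(- \frac{1}{477}\right) + 329 \cdot \frac{1}{23530} = - \frac{C}{477} + \frac{329}{23530} = \frac{329}{23530} - \frac{C}{477}$)
$\frac{1}{W{\left(-385,-41 \right)} - 891674} = \frac{1}{\left(\frac{329}{23530} - - \frac{41}{477}\right) - 891674} = \frac{1}{\left(\frac{329}{23530} + \frac{41}{477}\right) - 891674} = \frac{1}{\frac{1121663}{11223810} - 891674} = \frac{1}{- \frac{10007978436277}{11223810}} = - \frac{11223810}{10007978436277}$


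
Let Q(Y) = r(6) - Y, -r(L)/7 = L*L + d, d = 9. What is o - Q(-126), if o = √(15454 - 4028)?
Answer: 189 + √11426 ≈ 295.89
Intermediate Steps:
r(L) = -63 - 7*L² (r(L) = -7*(L*L + 9) = -7*(L² + 9) = -7*(9 + L²) = -63 - 7*L²)
Q(Y) = -315 - Y (Q(Y) = (-63 - 7*6²) - Y = (-63 - 7*36) - Y = (-63 - 252) - Y = -315 - Y)
o = √11426 ≈ 106.89
o - Q(-126) = √11426 - (-315 - 1*(-126)) = √11426 - (-315 + 126) = √11426 - 1*(-189) = √11426 + 189 = 189 + √11426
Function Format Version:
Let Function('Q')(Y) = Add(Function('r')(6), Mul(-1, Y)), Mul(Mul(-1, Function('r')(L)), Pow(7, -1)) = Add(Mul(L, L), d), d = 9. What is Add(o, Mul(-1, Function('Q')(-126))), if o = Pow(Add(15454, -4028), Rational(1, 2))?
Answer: Add(189, Pow(11426, Rational(1, 2))) ≈ 295.89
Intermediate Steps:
Function('r')(L) = Add(-63, Mul(-7, Pow(L, 2))) (Function('r')(L) = Mul(-7, Add(Mul(L, L), 9)) = Mul(-7, Add(Pow(L, 2), 9)) = Mul(-7, Add(9, Pow(L, 2))) = Add(-63, Mul(-7, Pow(L, 2))))
Function('Q')(Y) = Add(-315, Mul(-1, Y)) (Function('Q')(Y) = Add(Add(-63, Mul(-7, Pow(6, 2))), Mul(-1, Y)) = Add(Add(-63, Mul(-7, 36)), Mul(-1, Y)) = Add(Add(-63, -252), Mul(-1, Y)) = Add(-315, Mul(-1, Y)))
o = Pow(11426, Rational(1, 2)) ≈ 106.89
Add(o, Mul(-1, Function('Q')(-126))) = Add(Pow(11426, Rational(1, 2)), Mul(-1, Add(-315, Mul(-1, -126)))) = Add(Pow(11426, Rational(1, 2)), Mul(-1, Add(-315, 126))) = Add(Pow(11426, Rational(1, 2)), Mul(-1, -189)) = Add(Pow(11426, Rational(1, 2)), 189) = Add(189, Pow(11426, Rational(1, 2)))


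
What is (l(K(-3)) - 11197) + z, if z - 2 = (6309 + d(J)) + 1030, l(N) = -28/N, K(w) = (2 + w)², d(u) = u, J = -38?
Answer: -3922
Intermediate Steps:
z = 7303 (z = 2 + ((6309 - 38) + 1030) = 2 + (6271 + 1030) = 2 + 7301 = 7303)
(l(K(-3)) - 11197) + z = (-28/(2 - 3)² - 11197) + 7303 = (-28/((-1)²) - 11197) + 7303 = (-28/1 - 11197) + 7303 = (-28*1 - 11197) + 7303 = (-28 - 11197) + 7303 = -11225 + 7303 = -3922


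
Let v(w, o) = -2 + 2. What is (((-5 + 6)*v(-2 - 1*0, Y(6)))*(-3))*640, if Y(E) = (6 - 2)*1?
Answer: 0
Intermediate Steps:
Y(E) = 4 (Y(E) = 4*1 = 4)
v(w, o) = 0
(((-5 + 6)*v(-2 - 1*0, Y(6)))*(-3))*640 = (((-5 + 6)*0)*(-3))*640 = ((1*0)*(-3))*640 = (0*(-3))*640 = 0*640 = 0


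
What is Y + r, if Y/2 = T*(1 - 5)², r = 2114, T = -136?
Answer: -2238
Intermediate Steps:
Y = -4352 (Y = 2*(-136*(1 - 5)²) = 2*(-136*(-4)²) = 2*(-136*16) = 2*(-2176) = -4352)
Y + r = -4352 + 2114 = -2238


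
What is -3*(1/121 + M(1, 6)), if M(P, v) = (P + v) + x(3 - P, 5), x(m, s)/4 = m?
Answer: -5448/121 ≈ -45.025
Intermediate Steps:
x(m, s) = 4*m
M(P, v) = 12 + v - 3*P (M(P, v) = (P + v) + 4*(3 - P) = (P + v) + (12 - 4*P) = 12 + v - 3*P)
-3*(1/121 + M(1, 6)) = -3*(1/121 + (12 + 6 - 3*1)) = -3*(1/121 + (12 + 6 - 3)) = -3*(1/121 + 15) = -3*1816/121 = -5448/121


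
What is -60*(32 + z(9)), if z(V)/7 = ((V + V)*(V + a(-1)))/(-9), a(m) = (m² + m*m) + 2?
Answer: 9000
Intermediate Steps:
a(m) = 2 + 2*m² (a(m) = (m² + m²) + 2 = 2*m² + 2 = 2 + 2*m²)
z(V) = -14*V*(4 + V)/9 (z(V) = 7*(((V + V)*(V + (2 + 2*(-1)²)))/(-9)) = 7*(((2*V)*(V + (2 + 2*1)))*(-⅑)) = 7*(((2*V)*(V + (2 + 2)))*(-⅑)) = 7*(((2*V)*(V + 4))*(-⅑)) = 7*(((2*V)*(4 + V))*(-⅑)) = 7*((2*V*(4 + V))*(-⅑)) = 7*(-2*V*(4 + V)/9) = -14*V*(4 + V)/9)
-60*(32 + z(9)) = -60*(32 - 14/9*9*(4 + 9)) = -60*(32 - 14/9*9*13) = -60*(32 - 182) = -60*(-150) = 9000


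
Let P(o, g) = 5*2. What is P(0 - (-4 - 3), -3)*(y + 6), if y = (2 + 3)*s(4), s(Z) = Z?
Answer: 260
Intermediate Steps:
P(o, g) = 10
y = 20 (y = (2 + 3)*4 = 5*4 = 20)
P(0 - (-4 - 3), -3)*(y + 6) = 10*(20 + 6) = 10*26 = 260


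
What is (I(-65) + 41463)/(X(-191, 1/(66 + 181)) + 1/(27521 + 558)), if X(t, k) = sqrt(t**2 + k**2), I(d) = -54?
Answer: -70936586480799/1754785006238147521 + 8064082638843543*sqrt(2225669330)/1754785006238147521 ≈ 216.80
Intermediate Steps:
X(t, k) = sqrt(k**2 + t**2)
(I(-65) + 41463)/(X(-191, 1/(66 + 181)) + 1/(27521 + 558)) = (-54 + 41463)/(sqrt((1/(66 + 181))**2 + (-191)**2) + 1/(27521 + 558)) = 41409/(sqrt((1/247)**2 + 36481) + 1/28079) = 41409/(sqrt(1/61009 + 36481) + 1/28079) = 41409/(sqrt(2225669330/61009) + 1/28079) = 41409/(sqrt(2225669330)/247 + 1/28079) = 41409/(1/28079 + sqrt(2225669330)/247)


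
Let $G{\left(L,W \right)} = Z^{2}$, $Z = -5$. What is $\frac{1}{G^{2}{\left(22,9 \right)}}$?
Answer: $\frac{1}{625} \approx 0.0016$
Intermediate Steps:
$G{\left(L,W \right)} = 25$ ($G{\left(L,W \right)} = \left(-5\right)^{2} = 25$)
$\frac{1}{G^{2}{\left(22,9 \right)}} = \frac{1}{25^{2}} = \frac{1}{625}$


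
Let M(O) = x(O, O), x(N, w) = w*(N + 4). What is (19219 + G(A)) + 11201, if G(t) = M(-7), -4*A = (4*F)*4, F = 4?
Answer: 30441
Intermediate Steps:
x(N, w) = w*(4 + N)
M(O) = O*(4 + O)
A = -16 (A = -4*4*4/4 = -4*4 = -1/4*64 = -16)
G(t) = 21 (G(t) = -7*(4 - 7) = -7*(-3) = 21)
(19219 + G(A)) + 11201 = (19219 + 21) + 11201 = 19240 + 11201 = 30441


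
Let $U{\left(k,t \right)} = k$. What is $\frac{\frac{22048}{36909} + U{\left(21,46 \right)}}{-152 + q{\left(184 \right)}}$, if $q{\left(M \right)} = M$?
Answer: $\frac{797137}{1181088} \approx 0.67492$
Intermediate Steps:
$\frac{\frac{22048}{36909} + U{\left(21,46 \right)}}{-152 + q{\left(184 \right)}} = \frac{\frac{22048}{36909} + 21}{-152 + 184} = \frac{22048 \cdot \frac{1}{36909} + 21}{32} = \left(\frac{22048}{36909} + 21\right) \frac{1}{32} = \frac{797137}{36909} \cdot \frac{1}{32} = \frac{797137}{1181088}$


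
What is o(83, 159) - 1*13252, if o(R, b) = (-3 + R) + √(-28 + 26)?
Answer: -13172 + I*√2 ≈ -13172.0 + 1.4142*I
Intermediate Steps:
o(R, b) = -3 + R + I*√2 (o(R, b) = (-3 + R) + √(-2) = (-3 + R) + I*√2 = -3 + R + I*√2)
o(83, 159) - 1*13252 = (-3 + 83 + I*√2) - 1*13252 = (80 + I*√2) - 13252 = -13172 + I*√2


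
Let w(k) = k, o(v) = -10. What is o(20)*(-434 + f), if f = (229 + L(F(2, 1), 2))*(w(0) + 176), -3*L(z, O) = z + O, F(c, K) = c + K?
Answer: -1187300/3 ≈ -3.9577e+5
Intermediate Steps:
F(c, K) = K + c
L(z, O) = -O/3 - z/3 (L(z, O) = -(z + O)/3 = -(O + z)/3 = -O/3 - z/3)
f = 120032/3 (f = (229 + (-⅓*2 - (1 + 2)/3))*(0 + 176) = (229 + (-⅔ - ⅓*3))*176 = (229 + (-⅔ - 1))*176 = (229 - 5/3)*176 = (682/3)*176 = 120032/3 ≈ 40011.)
o(20)*(-434 + f) = -10*(-434 + 120032/3) = -10*118730/3 = -1187300/3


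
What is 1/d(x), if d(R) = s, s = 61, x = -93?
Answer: 1/61 ≈ 0.016393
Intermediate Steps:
d(R) = 61
1/d(x) = 1/61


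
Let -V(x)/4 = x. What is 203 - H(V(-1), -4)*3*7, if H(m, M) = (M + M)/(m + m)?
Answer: 224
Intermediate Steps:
V(x) = -4*x
H(m, M) = M/m (H(m, M) = (2*M)/((2*m)) = (2*M)*(1/(2*m)) = M/m)
203 - H(V(-1), -4)*3*7 = 203 - -4/((-4*(-1)))*3*7 = 203 - -4/4*3*7 = 203 - -4*¼*3*7 = 203 - (-1*3)*7 = 203 - (-3)*7 = 203 - 1*(-21) = 203 + 21 = 224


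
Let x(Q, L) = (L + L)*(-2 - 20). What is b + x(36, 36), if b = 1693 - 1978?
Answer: -1869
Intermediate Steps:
x(Q, L) = -44*L (x(Q, L) = (2*L)*(-22) = -44*L)
b = -285
b + x(36, 36) = -285 - 44*36 = -285 - 1584 = -1869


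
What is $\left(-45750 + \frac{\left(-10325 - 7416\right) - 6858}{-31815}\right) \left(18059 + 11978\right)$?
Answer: $- \frac{6245600494441}{4545} \approx -1.3742 \cdot 10^{9}$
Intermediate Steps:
$\left(-45750 + \frac{\left(-10325 - 7416\right) - 6858}{-31815}\right) \left(18059 + 11978\right) = \left(-45750 + \left(-17741 - 6858\right) \left(- \frac{1}{31815}\right)\right) 30037 = \left(-45750 - - \frac{24599}{31815}\right) 30037 = \left(-45750 + \frac{24599}{31815}\right) 30037 = \left(- \frac{1455511651}{31815}\right) 30037 = - \frac{6245600494441}{4545}$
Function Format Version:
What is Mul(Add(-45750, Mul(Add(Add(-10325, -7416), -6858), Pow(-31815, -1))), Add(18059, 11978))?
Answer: Rational(-6245600494441, 4545) ≈ -1.3742e+9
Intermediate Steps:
Mul(Add(-45750, Mul(Add(Add(-10325, -7416), -6858), Pow(-31815, -1))), Add(18059, 11978)) = Mul(Add(-45750, Mul(Add(-17741, -6858), Rational(-1, 31815))), 30037) = Mul(Add(-45750, Mul(-24599, Rational(-1, 31815))), 30037) = Mul(Add(-45750, Rational(24599, 31815)), 30037) = Mul(Rational(-1455511651, 31815), 30037) = Rational(-6245600494441, 4545)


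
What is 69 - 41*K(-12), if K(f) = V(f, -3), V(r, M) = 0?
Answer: 69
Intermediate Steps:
K(f) = 0
69 - 41*K(-12) = 69 - 41*0 = 69 + 0 = 69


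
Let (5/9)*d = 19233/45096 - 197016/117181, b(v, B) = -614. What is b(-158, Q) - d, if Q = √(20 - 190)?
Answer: -5387804237351/8807323960 ≈ -611.74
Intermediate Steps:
Q = I*√170 (Q = √(-170) = I*√170 ≈ 13.038*I)
d = -19892674089/8807323960 (d = 9*(19233/45096 - 197016/117181)/5 = 9*(19233*(1/45096) - 197016*1/117181)/5 = 9*(6411/15032 - 197016/117181)/5 = (9/5)*(-2210297121/1761464792) = -19892674089/8807323960 ≈ -2.2587)
b(-158, Q) - d = -614 - 1*(-19892674089/8807323960) = -614 + 19892674089/8807323960 = -5387804237351/8807323960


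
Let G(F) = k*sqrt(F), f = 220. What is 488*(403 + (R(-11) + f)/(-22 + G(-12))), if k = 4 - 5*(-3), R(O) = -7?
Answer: 59052941/301 - 246867*I*sqrt(3)/301 ≈ 1.9619e+5 - 1420.6*I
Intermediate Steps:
k = 19 (k = 4 + 15 = 19)
G(F) = 19*sqrt(F)
488*(403 + (R(-11) + f)/(-22 + G(-12))) = 488*(403 + (-7 + 220)/(-22 + 19*sqrt(-12))) = 488*(403 + 213/(-22 + 19*(2*I*sqrt(3)))) = 488*(403 + 213/(-22 + 38*I*sqrt(3))) = 196664 + 103944/(-22 + 38*I*sqrt(3))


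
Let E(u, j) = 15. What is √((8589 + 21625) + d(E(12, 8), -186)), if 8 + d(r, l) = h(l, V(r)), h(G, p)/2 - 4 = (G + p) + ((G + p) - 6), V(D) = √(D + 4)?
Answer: √(29458 + 4*√19) ≈ 171.68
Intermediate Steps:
V(D) = √(4 + D)
h(G, p) = -4 + 4*G + 4*p (h(G, p) = 8 + 2*((G + p) + ((G + p) - 6)) = 8 + 2*((G + p) + (-6 + G + p)) = 8 + 2*(-6 + 2*G + 2*p) = 8 + (-12 + 4*G + 4*p) = -4 + 4*G + 4*p)
d(r, l) = -12 + 4*l + 4*√(4 + r) (d(r, l) = -8 + (-4 + 4*l + 4*√(4 + r)) = -12 + 4*l + 4*√(4 + r))
√((8589 + 21625) + d(E(12, 8), -186)) = √((8589 + 21625) + (-12 + 4*(-186) + 4*√(4 + 15))) = √(30214 + (-12 - 744 + 4*√19)) = √(30214 + (-756 + 4*√19)) = √(29458 + 4*√19)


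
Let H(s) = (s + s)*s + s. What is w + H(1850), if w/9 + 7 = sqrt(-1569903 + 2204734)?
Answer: 6846787 + 9*sqrt(634831) ≈ 6.8540e+6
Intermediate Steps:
w = -63 + 9*sqrt(634831) (w = -63 + 9*sqrt(-1569903 + 2204734) = -63 + 9*sqrt(634831) ≈ 7107.9)
H(s) = s + 2*s**2 (H(s) = (2*s)*s + s = 2*s**2 + s = s + 2*s**2)
w + H(1850) = (-63 + 9*sqrt(634831)) + 1850*(1 + 2*1850) = (-63 + 9*sqrt(634831)) + 1850*(1 + 3700) = (-63 + 9*sqrt(634831)) + 1850*3701 = (-63 + 9*sqrt(634831)) + 6846850 = 6846787 + 9*sqrt(634831)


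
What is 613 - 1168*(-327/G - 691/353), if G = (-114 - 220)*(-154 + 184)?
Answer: 843368011/294755 ≈ 2861.3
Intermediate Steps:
G = -10020 (G = -334*30 = -10020)
613 - 1168*(-327/G - 691/353) = 613 - 1168*(-327/(-10020) - 691/353) = 613 - 1168*(-327*(-1/10020) - 691*1/353) = 613 - 1168*(109/3340 - 691/353) = 613 - 1168*(-2269463/1179020) = 613 + 662683196/294755 = 843368011/294755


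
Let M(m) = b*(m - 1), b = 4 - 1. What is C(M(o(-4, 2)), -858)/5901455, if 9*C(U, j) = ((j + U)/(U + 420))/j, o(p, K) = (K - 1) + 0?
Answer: 1/22307499900 ≈ 4.4828e-11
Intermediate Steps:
b = 3
o(p, K) = -1 + K (o(p, K) = (-1 + K) + 0 = -1 + K)
M(m) = -3 + 3*m (M(m) = 3*(m - 1) = 3*(-1 + m) = -3 + 3*m)
C(U, j) = (U + j)/(9*j*(420 + U)) (C(U, j) = (((j + U)/(U + 420))/j)/9 = (((U + j)/(420 + U))/j)/9 = ((U + j)/(j*(420 + U)))/9 = (U + j)/(9*j*(420 + U)))
C(M(o(-4, 2)), -858)/5901455 = ((1/9)*((-3 + 3*(-1 + 2)) - 858)/(-858*(420 + (-3 + 3*(-1 + 2)))))/5901455 = ((1/9)*(-1/858)*((-3 + 3*1) - 858)/(420 + (-3 + 3*1)))*(1/5901455) = ((1/9)*(-1/858)*((-3 + 3) - 858)/(420 + (-3 + 3)))*(1/5901455) = ((1/9)*(-1/858)*(0 - 858)/(420 + 0))*(1/5901455) = ((1/9)*(-1/858)*(-858)/420)*(1/5901455) = ((1/9)*(-1/858)*(1/420)*(-858))*(1/5901455) = (1/3780)*(1/5901455) = 1/22307499900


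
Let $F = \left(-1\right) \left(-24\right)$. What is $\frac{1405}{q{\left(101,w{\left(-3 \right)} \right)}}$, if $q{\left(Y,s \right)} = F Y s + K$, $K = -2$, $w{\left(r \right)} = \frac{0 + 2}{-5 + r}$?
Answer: $- \frac{1405}{608} \approx -2.3109$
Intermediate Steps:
$w{\left(r \right)} = \frac{2}{-5 + r}$
$F = 24$
$q{\left(Y,s \right)} = -2 + 24 Y s$ ($q{\left(Y,s \right)} = 24 Y s - 2 = -2 + 24 Y s$)
$\frac{1405}{q{\left(101,w{\left(-3 \right)} \right)}} = \frac{1405}{-2 + 24 \cdot 101 \frac{2}{-5 - 3}} = \frac{1405}{-2 + 24 \cdot 101 \frac{2}{-8}} = \frac{1405}{-2 + 24 \cdot 101 \cdot 2 \left(- \frac{1}{8}\right)} = \frac{1405}{-2 + 24 \cdot 101 \left(- \frac{1}{4}\right)} = \frac{1405}{-2 - 606} = \frac{1405}{-608} = 1405 \left(- \frac{1}{608}\right) = - \frac{1405}{608}$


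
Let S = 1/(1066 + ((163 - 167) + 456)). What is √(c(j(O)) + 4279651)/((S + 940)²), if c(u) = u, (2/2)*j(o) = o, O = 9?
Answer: 32260536*√21835/2036103540241 ≈ 0.0023413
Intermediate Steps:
j(o) = o
S = 1/1518 (S = 1/(1066 + (-4 + 456)) = 1/(1066 + 452) = 1/1518 ≈ 0.00065876)
√(c(j(O)) + 4279651)/((S + 940)²) = √(9 + 4279651)/((1/1518 + 940)²) = √4279660/((1426921/1518)²) = (14*√21835)/(2036103540241/2304324) = (14*√21835)*(2304324/2036103540241) = 32260536*√21835/2036103540241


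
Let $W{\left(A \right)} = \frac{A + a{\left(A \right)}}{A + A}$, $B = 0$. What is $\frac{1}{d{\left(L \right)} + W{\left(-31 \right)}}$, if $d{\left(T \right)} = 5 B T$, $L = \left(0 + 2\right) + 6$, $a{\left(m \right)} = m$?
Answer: $1$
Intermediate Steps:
$L = 8$ ($L = 2 + 6 = 8$)
$d{\left(T \right)} = 0$ ($d{\left(T \right)} = 5 \cdot 0 T = 0 T = 0$)
$W{\left(A \right)} = 1$ ($W{\left(A \right)} = \frac{A + A}{A + A} = \frac{2 A}{2 A} = 2 A \frac{1}{2 A} = 1$)
$\frac{1}{d{\left(L \right)} + W{\left(-31 \right)}} = \frac{1}{0 + 1} = 1^{-1} = 1$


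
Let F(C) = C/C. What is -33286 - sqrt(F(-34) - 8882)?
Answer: -33286 - I*sqrt(8881) ≈ -33286.0 - 94.239*I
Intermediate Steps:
F(C) = 1
-33286 - sqrt(F(-34) - 8882) = -33286 - sqrt(1 - 8882) = -33286 - sqrt(-8881) = -33286 - I*sqrt(8881)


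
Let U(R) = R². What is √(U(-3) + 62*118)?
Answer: 5*√293 ≈ 85.586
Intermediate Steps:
√(U(-3) + 62*118) = √((-3)² + 62*118) = √(9 + 7316) = √7325 = 5*√293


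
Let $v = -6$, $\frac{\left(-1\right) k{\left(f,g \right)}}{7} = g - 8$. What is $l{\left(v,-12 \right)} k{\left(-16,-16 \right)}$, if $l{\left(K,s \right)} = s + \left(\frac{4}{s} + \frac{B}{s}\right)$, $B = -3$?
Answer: $-2030$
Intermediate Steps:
$k{\left(f,g \right)} = 56 - 7 g$ ($k{\left(f,g \right)} = - 7 \left(g - 8\right) = - 7 \left(-8 + g\right) = 56 - 7 g$)
$l{\left(K,s \right)} = s + \frac{1}{s}$ ($l{\left(K,s \right)} = s + \left(\frac{4}{s} - \frac{3}{s}\right) = s + \frac{1}{s}$)
$l{\left(v,-12 \right)} k{\left(-16,-16 \right)} = \left(-12 + \frac{1}{-12}\right) \left(56 - -112\right) = \left(-12 - \frac{1}{12}\right) \left(56 + 112\right) = \left(- \frac{145}{12}\right) 168 = -2030$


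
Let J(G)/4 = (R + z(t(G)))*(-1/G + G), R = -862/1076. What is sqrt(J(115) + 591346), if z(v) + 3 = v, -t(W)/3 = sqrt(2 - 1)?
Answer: sqrt(562909200124930)/30935 ≈ 766.95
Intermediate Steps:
t(W) = -3 (t(W) = -3*sqrt(2 - 1) = -3*sqrt(1) = -3*1 = -3)
z(v) = -3 + v
R = -431/538 (R = -862*1/1076 = -431/538 ≈ -0.80112)
J(G) = -7318*G/269 + 7318/(269*G) (J(G) = 4*((-431/538 + (-3 - 3))*(-1/G + G)) = 4*((-431/538 - 6)*(G - 1/G)) = 4*(-3659*(G - 1/G)/538) = 4*(-3659*G/538 + 3659/(538*G)) = -7318*G/269 + 7318/(269*G))
sqrt(J(115) + 591346) = sqrt((7318/269)*(1 - 1*115**2)/115 + 591346) = sqrt((7318/269)*(1/115)*(1 - 1*13225) + 591346) = sqrt((7318/269)*(1/115)*(1 - 13225) + 591346) = sqrt((7318/269)*(1/115)*(-13224) + 591346) = sqrt(-96773232/30935 + 591346) = sqrt(18196515278/30935) = sqrt(562909200124930)/30935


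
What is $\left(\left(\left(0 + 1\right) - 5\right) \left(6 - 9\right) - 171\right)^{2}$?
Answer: $25281$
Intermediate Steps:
$\left(\left(\left(0 + 1\right) - 5\right) \left(6 - 9\right) - 171\right)^{2} = \left(\left(1 - 5\right) \left(6 - 9\right) - 171\right)^{2} = \left(\left(-4\right) \left(-3\right) - 171\right)^{2} = \left(12 - 171\right)^{2} = \left(-159\right)^{2} = 25281$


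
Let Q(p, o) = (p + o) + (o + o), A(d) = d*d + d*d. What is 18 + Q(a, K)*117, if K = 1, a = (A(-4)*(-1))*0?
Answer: 369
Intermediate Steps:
A(d) = 2*d**2 (A(d) = d**2 + d**2 = 2*d**2)
a = 0 (a = ((2*(-4)**2)*(-1))*0 = ((2*16)*(-1))*0 = (32*(-1))*0 = -32*0 = 0)
Q(p, o) = p + 3*o (Q(p, o) = (o + p) + 2*o = p + 3*o)
18 + Q(a, K)*117 = 18 + (0 + 3*1)*117 = 18 + (0 + 3)*117 = 18 + 3*117 = 18 + 351 = 369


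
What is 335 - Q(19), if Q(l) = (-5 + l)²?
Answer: 139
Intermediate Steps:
335 - Q(19) = 335 - (-5 + 19)² = 335 - 1*14² = 335 - 1*196 = 335 - 196 = 139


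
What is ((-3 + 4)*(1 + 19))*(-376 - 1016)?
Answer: -27840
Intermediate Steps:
((-3 + 4)*(1 + 19))*(-376 - 1016) = (1*20)*(-1392) = 20*(-1392) = -27840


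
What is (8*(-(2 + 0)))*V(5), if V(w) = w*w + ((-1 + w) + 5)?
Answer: -544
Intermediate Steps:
V(w) = 4 + w + w² (V(w) = w² + (4 + w) = 4 + w + w²)
(8*(-(2 + 0)))*V(5) = (8*(-(2 + 0)))*(4 + 5 + 5²) = (8*(-1*2))*(4 + 5 + 25) = (8*(-2))*34 = -16*34 = -544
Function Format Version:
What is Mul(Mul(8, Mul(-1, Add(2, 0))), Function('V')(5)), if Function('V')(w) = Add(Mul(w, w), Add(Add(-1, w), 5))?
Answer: -544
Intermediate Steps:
Function('V')(w) = Add(4, w, Pow(w, 2)) (Function('V')(w) = Add(Pow(w, 2), Add(4, w)) = Add(4, w, Pow(w, 2)))
Mul(Mul(8, Mul(-1, Add(2, 0))), Function('V')(5)) = Mul(Mul(8, Mul(-1, Add(2, 0))), Add(4, 5, Pow(5, 2))) = Mul(Mul(8, Mul(-1, 2)), Add(4, 5, 25)) = Mul(Mul(8, -2), 34) = Mul(-16, 34) = -544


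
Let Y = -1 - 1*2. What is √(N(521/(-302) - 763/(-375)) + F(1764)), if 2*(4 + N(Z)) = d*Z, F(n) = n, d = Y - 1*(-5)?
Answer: √903078381030/22650 ≈ 41.956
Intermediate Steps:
Y = -3 (Y = -1 - 2 = -3)
d = 2 (d = -3 - 1*(-5) = -3 + 5 = 2)
N(Z) = -4 + Z (N(Z) = -4 + (2*Z)/2 = -4 + Z)
√(N(521/(-302) - 763/(-375)) + F(1764)) = √((-4 + (521/(-302) - 763/(-375))) + 1764) = √((-4 + (521*(-1/302) - 763*(-1/375))) + 1764) = √((-4 + (-521/302 + 763/375)) + 1764) = √((-4 + 35051/113250) + 1764) = √(-417949/113250 + 1764) = √(199355051/113250) = √903078381030/22650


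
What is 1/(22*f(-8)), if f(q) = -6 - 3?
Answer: -1/198 ≈ -0.0050505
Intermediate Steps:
f(q) = -9
1/(22*f(-8)) = 1/(22*(-9)) = 1/(-198) = -1/198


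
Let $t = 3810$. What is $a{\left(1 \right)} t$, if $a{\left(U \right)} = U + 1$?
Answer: $7620$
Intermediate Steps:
$a{\left(U \right)} = 1 + U$
$a{\left(1 \right)} t = \left(1 + 1\right) 3810 = 2 \cdot 3810 = 7620$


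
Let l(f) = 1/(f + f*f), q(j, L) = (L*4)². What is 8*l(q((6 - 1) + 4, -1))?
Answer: 1/34 ≈ 0.029412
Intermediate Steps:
q(j, L) = 16*L² (q(j, L) = (4*L)² = 16*L²)
l(f) = 1/(f + f²)
8*l(q((6 - 1) + 4, -1)) = 8*(1/(((16*(-1)²))*(1 + 16*(-1)²))) = 8*(1/(((16*1))*(1 + 16*1))) = 8*(1/(16*(1 + 16))) = 8*((1/16)/17) = 8*((1/16)*(1/17)) = 8*(1/272) = 1/34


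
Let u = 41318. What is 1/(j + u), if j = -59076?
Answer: -1/17758 ≈ -5.6313e-5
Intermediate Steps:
1/(j + u) = 1/(-59076 + 41318) = 1/(-17758) = -1/17758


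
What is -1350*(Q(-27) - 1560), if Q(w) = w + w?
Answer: 2178900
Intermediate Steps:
Q(w) = 2*w
-1350*(Q(-27) - 1560) = -1350*(2*(-27) - 1560) = -1350*(-54 - 1560) = -1350*(-1614) = 2178900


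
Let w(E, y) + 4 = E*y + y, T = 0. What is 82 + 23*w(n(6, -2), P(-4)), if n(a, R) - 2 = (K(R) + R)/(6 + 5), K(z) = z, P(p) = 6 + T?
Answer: 3892/11 ≈ 353.82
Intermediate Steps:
P(p) = 6 (P(p) = 6 + 0 = 6)
n(a, R) = 2 + 2*R/11 (n(a, R) = 2 + (R + R)/(6 + 5) = 2 + (2*R)/11 = 2 + (2*R)*(1/11) = 2 + 2*R/11)
w(E, y) = -4 + y + E*y (w(E, y) = -4 + (E*y + y) = -4 + (y + E*y) = -4 + y + E*y)
82 + 23*w(n(6, -2), P(-4)) = 82 + 23*(-4 + 6 + (2 + (2/11)*(-2))*6) = 82 + 23*(-4 + 6 + (2 - 4/11)*6) = 82 + 23*(-4 + 6 + (18/11)*6) = 82 + 23*(-4 + 6 + 108/11) = 82 + 23*(130/11) = 82 + 2990/11 = 3892/11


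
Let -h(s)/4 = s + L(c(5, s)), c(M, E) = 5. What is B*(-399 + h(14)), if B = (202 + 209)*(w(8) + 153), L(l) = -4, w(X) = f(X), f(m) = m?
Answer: -29049069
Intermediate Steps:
w(X) = X
B = 66171 (B = (202 + 209)*(8 + 153) = 411*161 = 66171)
h(s) = 16 - 4*s (h(s) = -4*(s - 4) = -4*(-4 + s) = 16 - 4*s)
B*(-399 + h(14)) = 66171*(-399 + (16 - 4*14)) = 66171*(-399 + (16 - 56)) = 66171*(-399 - 40) = 66171*(-439) = -29049069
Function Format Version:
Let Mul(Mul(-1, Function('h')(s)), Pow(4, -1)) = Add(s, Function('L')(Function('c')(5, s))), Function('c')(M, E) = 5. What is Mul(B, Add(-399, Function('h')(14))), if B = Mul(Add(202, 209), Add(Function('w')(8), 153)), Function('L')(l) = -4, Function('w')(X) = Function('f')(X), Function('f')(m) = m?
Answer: -29049069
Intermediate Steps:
Function('w')(X) = X
B = 66171 (B = Mul(Add(202, 209), Add(8, 153)) = Mul(411, 161) = 66171)
Function('h')(s) = Add(16, Mul(-4, s)) (Function('h')(s) = Mul(-4, Add(s, -4)) = Mul(-4, Add(-4, s)) = Add(16, Mul(-4, s)))
Mul(B, Add(-399, Function('h')(14))) = Mul(66171, Add(-399, Add(16, Mul(-4, 14)))) = Mul(66171, Add(-399, Add(16, -56))) = Mul(66171, Add(-399, -40)) = Mul(66171, -439) = -29049069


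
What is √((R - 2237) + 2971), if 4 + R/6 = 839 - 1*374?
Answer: 10*√35 ≈ 59.161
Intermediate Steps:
R = 2766 (R = -24 + 6*(839 - 1*374) = -24 + 6*(839 - 374) = -24 + 6*465 = -24 + 2790 = 2766)
√((R - 2237) + 2971) = √((2766 - 2237) + 2971) = √(529 + 2971) = √3500 = 10*√35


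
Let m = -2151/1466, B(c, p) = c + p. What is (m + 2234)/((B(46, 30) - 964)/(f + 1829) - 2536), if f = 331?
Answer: -147280185/167327041 ≈ -0.88019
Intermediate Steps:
m = -2151/1466 (m = -2151*1/1466 = -2151/1466 ≈ -1.4673)
(m + 2234)/((B(46, 30) - 964)/(f + 1829) - 2536) = (-2151/1466 + 2234)/(((46 + 30) - 964)/(331 + 1829) - 2536) = 3272893/(1466*((76 - 964)/2160 - 2536)) = 3272893/(1466*(-888*1/2160 - 2536)) = 3272893/(1466*(-37/90 - 2536)) = 3272893/(1466*(-228277/90)) = (3272893/1466)*(-90/228277) = -147280185/167327041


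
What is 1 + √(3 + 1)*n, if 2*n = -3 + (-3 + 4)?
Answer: -1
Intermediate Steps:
n = -1 (n = (-3 + (-3 + 4))/2 = (-3 + 1)/2 = (½)*(-2) = -1)
1 + √(3 + 1)*n = 1 + √(3 + 1)*(-1) = 1 + √4*(-1) = 1 + 2*(-1) = 1 - 2 = -1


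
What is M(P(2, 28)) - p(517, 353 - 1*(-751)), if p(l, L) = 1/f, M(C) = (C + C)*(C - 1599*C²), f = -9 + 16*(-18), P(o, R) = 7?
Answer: -325754351/297 ≈ -1.0968e+6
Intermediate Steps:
f = -297 (f = -9 - 288 = -297)
M(C) = 2*C*(C - 1599*C²) (M(C) = (2*C)*(C - 1599*C²) = 2*C*(C - 1599*C²))
p(l, L) = -1/297 (p(l, L) = 1/(-297) = -1/297)
M(P(2, 28)) - p(517, 353 - 1*(-751)) = 7²*(2 - 3198*7) - 1*(-1/297) = 49*(2 - 22386) + 1/297 = 49*(-22384) + 1/297 = -1096816 + 1/297 = -325754351/297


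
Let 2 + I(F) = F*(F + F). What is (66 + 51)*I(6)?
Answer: 8190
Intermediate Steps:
I(F) = -2 + 2*F² (I(F) = -2 + F*(F + F) = -2 + F*(2*F) = -2 + 2*F²)
(66 + 51)*I(6) = (66 + 51)*(-2 + 2*6²) = 117*(-2 + 2*36) = 117*(-2 + 72) = 117*70 = 8190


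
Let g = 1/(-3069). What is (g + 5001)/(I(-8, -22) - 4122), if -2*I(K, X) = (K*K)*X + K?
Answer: -7674034/5238783 ≈ -1.4649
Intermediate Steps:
g = -1/3069 ≈ -0.00032584
I(K, X) = -K/2 - X*K²/2 (I(K, X) = -((K*K)*X + K)/2 = -(K²*X + K)/2 = -(X*K² + K)/2 = -(K + X*K²)/2 = -K/2 - X*K²/2)
(g + 5001)/(I(-8, -22) - 4122) = (-1/3069 + 5001)/(-½*(-8)*(1 - 8*(-22)) - 4122) = 15348068/(3069*(-½*(-8)*(1 + 176) - 4122)) = 15348068/(3069*(-½*(-8)*177 - 4122)) = 15348068/(3069*(708 - 4122)) = (15348068/3069)/(-3414) = (15348068/3069)*(-1/3414) = -7674034/5238783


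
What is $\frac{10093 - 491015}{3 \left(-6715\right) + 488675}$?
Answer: $- \frac{240461}{234265} \approx -1.0264$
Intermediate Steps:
$\frac{10093 - 491015}{3 \left(-6715\right) + 488675} = - \frac{480922}{-20145 + 488675} = - \frac{480922}{468530} = \left(-480922\right) \frac{1}{468530} = - \frac{240461}{234265}$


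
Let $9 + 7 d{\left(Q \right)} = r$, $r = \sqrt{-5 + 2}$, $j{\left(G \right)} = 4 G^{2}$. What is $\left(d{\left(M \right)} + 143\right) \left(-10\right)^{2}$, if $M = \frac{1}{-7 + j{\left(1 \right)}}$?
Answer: $\frac{99200}{7} + \frac{100 i \sqrt{3}}{7} \approx 14171.0 + 24.744 i$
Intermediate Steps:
$M = - \frac{1}{3}$ ($M = \frac{1}{-7 + 4 \cdot 1^{2}} = \frac{1}{-7 + 4 \cdot 1} = \frac{1}{-7 + 4} = \frac{1}{-3} = - \frac{1}{3} \approx -0.33333$)
$r = i \sqrt{3}$ ($r = \sqrt{-3} = i \sqrt{3} \approx 1.732 i$)
$d{\left(Q \right)} = - \frac{9}{7} + \frac{i \sqrt{3}}{7}$
$\left(d{\left(M \right)} + 143\right) \left(-10\right)^{2} = \left(\left(- \frac{9}{7} + \frac{i \sqrt{3}}{7}\right) + 143\right) \left(-10\right)^{2} = \left(\frac{992}{7} + \frac{i \sqrt{3}}{7}\right) 100 = \frac{99200}{7} + \frac{100 i \sqrt{3}}{7}$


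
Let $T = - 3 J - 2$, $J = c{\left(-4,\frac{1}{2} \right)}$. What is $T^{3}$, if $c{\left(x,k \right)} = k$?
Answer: $- \frac{343}{8} \approx -42.875$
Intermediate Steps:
$J = \frac{1}{2} \approx 0.5$
$T = - \frac{7}{2}$ ($T = \left(-3\right) \frac{1}{2} - 2 = - \frac{3}{2} - 2 = - \frac{7}{2} \approx -3.5$)
$T^{3} = \left(- \frac{7}{2}\right)^{3} = - \frac{343}{8}$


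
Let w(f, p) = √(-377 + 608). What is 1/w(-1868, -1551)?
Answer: √231/231 ≈ 0.065795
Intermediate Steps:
w(f, p) = √231
1/w(-1868, -1551) = 1/(√231) = √231/231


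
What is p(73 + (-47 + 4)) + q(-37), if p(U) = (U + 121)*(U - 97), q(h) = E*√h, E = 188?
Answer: -10117 + 188*I*√37 ≈ -10117.0 + 1143.6*I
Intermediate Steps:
q(h) = 188*√h
p(U) = (-97 + U)*(121 + U) (p(U) = (121 + U)*(-97 + U) = (-97 + U)*(121 + U))
p(73 + (-47 + 4)) + q(-37) = (-11737 + (73 + (-47 + 4))² + 24*(73 + (-47 + 4))) + 188*√(-37) = (-11737 + (73 - 43)² + 24*(73 - 43)) + 188*(I*√37) = (-11737 + 30² + 24*30) + 188*I*√37 = (-11737 + 900 + 720) + 188*I*√37 = -10117 + 188*I*√37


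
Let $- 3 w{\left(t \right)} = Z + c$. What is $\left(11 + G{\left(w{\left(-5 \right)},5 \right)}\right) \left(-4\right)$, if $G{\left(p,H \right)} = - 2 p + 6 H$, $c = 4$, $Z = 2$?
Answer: $-180$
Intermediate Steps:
$w{\left(t \right)} = -2$ ($w{\left(t \right)} = - \frac{2 + 4}{3} = \left(- \frac{1}{3}\right) 6 = -2$)
$\left(11 + G{\left(w{\left(-5 \right)},5 \right)}\right) \left(-4\right) = \left(11 + \left(\left(-2\right) \left(-2\right) + 6 \cdot 5\right)\right) \left(-4\right) = \left(11 + \left(4 + 30\right)\right) \left(-4\right) = \left(11 + 34\right) \left(-4\right) = 45 \left(-4\right) = -180$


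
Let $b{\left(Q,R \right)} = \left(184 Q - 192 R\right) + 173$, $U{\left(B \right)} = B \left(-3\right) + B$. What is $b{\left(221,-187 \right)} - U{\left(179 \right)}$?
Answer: $77099$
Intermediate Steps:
$U{\left(B \right)} = - 2 B$ ($U{\left(B \right)} = - 3 B + B = - 2 B$)
$b{\left(Q,R \right)} = 173 - 192 R + 184 Q$ ($b{\left(Q,R \right)} = \left(- 192 R + 184 Q\right) + 173 = 173 - 192 R + 184 Q$)
$b{\left(221,-187 \right)} - U{\left(179 \right)} = \left(173 - -35904 + 184 \cdot 221\right) - \left(-2\right) 179 = \left(173 + 35904 + 40664\right) - -358 = 76741 + 358 = 77099$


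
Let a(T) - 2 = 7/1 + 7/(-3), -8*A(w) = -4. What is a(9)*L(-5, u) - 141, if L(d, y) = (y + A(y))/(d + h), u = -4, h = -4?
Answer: -3737/27 ≈ -138.41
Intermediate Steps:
A(w) = ½ (A(w) = -⅛*(-4) = ½)
a(T) = 20/3 (a(T) = 2 + (7/1 + 7/(-3)) = 2 + (7*1 + 7*(-⅓)) = 2 + (7 - 7/3) = 2 + 14/3 = 20/3)
L(d, y) = (½ + y)/(-4 + d) (L(d, y) = (y + ½)/(d - 4) = (½ + y)/(-4 + d))
a(9)*L(-5, u) - 141 = 20*((½ - 4)/(-4 - 5))/3 - 141 = 20*(-7/2/(-9))/3 - 141 = 20*(-⅑*(-7/2))/3 - 141 = (20/3)*(7/18) - 141 = 70/27 - 141 = -3737/27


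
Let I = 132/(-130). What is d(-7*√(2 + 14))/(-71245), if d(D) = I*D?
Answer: -1848/4630925 ≈ -0.00039906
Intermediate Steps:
I = -66/65 (I = 132*(-1/130) = -66/65 ≈ -1.0154)
d(D) = -66*D/65
d(-7*√(2 + 14))/(-71245) = -(-462)*√(2 + 14)/65/(-71245) = -(-462)*√16/65*(-1/71245) = -(-462)*4/65*(-1/71245) = -66/65*(-28)*(-1/71245) = (1848/65)*(-1/71245) = -1848/4630925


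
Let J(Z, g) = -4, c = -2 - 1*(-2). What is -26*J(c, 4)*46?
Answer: 4784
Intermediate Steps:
c = 0 (c = -2 + 2 = 0)
-26*J(c, 4)*46 = -26*(-4)*46 = 104*46 = 4784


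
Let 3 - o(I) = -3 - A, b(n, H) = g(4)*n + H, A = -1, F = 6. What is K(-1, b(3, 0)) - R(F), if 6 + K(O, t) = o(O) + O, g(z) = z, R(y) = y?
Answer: -8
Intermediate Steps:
b(n, H) = H + 4*n (b(n, H) = 4*n + H = H + 4*n)
o(I) = 5 (o(I) = 3 - (-3 - 1*(-1)) = 3 - (-3 + 1) = 3 - 1*(-2) = 3 + 2 = 5)
K(O, t) = -1 + O (K(O, t) = -6 + (5 + O) = -1 + O)
K(-1, b(3, 0)) - R(F) = (-1 - 1) - 1*6 = -2 - 6 = -8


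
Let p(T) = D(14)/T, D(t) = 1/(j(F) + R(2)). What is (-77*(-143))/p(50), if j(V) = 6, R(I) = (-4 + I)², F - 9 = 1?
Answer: 5505500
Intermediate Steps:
F = 10 (F = 9 + 1 = 10)
D(t) = ⅒ (D(t) = 1/(6 + (-4 + 2)²) = 1/(6 + (-2)²) = 1/(6 + 4) = 1/10 = ⅒)
p(T) = 1/(10*T)
(-77*(-143))/p(50) = (-77*(-143))/(((⅒)/50)) = 11011/(((⅒)*(1/50))) = 11011/(1/500) = 11011*500 = 5505500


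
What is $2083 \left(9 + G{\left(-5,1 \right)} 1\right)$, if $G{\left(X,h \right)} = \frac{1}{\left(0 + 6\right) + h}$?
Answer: $\frac{133312}{7} \approx 19045.0$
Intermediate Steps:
$G{\left(X,h \right)} = \frac{1}{6 + h}$
$2083 \left(9 + G{\left(-5,1 \right)} 1\right) = 2083 \left(9 + \frac{1}{6 + 1} \cdot 1\right) = 2083 \left(9 + \frac{1}{7} \cdot 1\right) = 2083 \left(9 + \frac{1}{7}\right) = 2083 \cdot \frac{64}{7} = \frac{133312}{7}$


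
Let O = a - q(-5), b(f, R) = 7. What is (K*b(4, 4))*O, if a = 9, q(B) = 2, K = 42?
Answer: 2058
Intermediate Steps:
O = 7 (O = 9 - 1*2 = 9 - 2 = 7)
(K*b(4, 4))*O = (42*7)*7 = 294*7 = 2058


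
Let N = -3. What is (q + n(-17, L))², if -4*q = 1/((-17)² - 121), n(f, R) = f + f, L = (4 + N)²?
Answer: 522076801/451584 ≈ 1156.1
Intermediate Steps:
L = 1 (L = (4 - 3)² = 1² = 1)
n(f, R) = 2*f
q = -1/672 (q = -1/(4*((-17)² - 121)) = -1/(4*(289 - 121)) = -¼/168 = -¼*1/168 = -1/672 ≈ -0.0014881)
(q + n(-17, L))² = (-1/672 + 2*(-17))² = (-1/672 - 34)² = (-22849/672)² = 522076801/451584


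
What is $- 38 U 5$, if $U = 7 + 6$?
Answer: $-2470$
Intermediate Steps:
$U = 13$
$- 38 U 5 = \left(-38\right) 13 \cdot 5 = \left(-494\right) 5 = -2470$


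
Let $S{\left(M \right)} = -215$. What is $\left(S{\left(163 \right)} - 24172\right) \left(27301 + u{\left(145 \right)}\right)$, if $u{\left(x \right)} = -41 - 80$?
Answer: $-662838660$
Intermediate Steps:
$u{\left(x \right)} = -121$
$\left(S{\left(163 \right)} - 24172\right) \left(27301 + u{\left(145 \right)}\right) = \left(-215 - 24172\right) \left(27301 - 121\right) = \left(-24387\right) 27180 = -662838660$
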